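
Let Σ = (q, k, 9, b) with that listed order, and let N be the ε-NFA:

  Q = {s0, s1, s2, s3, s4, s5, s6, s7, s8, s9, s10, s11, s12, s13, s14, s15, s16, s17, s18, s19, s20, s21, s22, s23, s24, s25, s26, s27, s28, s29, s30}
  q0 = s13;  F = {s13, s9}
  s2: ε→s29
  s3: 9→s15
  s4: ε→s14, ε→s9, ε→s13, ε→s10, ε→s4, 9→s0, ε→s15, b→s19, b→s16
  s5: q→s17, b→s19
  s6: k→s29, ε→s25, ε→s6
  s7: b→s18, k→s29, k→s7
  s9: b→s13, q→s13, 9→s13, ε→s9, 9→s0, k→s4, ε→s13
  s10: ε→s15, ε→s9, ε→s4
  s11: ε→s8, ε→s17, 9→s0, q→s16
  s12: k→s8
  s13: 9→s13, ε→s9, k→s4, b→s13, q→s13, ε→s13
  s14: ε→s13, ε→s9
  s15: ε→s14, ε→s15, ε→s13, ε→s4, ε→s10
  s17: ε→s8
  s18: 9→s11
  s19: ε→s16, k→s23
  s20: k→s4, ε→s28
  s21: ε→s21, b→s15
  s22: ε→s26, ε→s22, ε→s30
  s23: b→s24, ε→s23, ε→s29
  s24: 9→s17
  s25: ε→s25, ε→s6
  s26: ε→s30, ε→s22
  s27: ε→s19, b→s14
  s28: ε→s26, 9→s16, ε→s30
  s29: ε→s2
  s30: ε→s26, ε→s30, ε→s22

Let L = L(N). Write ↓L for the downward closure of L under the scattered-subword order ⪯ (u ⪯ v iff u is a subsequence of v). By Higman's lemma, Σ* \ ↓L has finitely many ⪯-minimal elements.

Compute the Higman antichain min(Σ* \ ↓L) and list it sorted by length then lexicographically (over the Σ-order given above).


min(Σ*\↓L) = [].

|Q|=31, |F|=2, |δ|=75 (45 ε).
min D↑ (1 st, q0=0, F={}): 0:q→0,k→0,9→0,b→0 (ε-aug+det+¬).
L(D↑) = ∅; no obstructions.


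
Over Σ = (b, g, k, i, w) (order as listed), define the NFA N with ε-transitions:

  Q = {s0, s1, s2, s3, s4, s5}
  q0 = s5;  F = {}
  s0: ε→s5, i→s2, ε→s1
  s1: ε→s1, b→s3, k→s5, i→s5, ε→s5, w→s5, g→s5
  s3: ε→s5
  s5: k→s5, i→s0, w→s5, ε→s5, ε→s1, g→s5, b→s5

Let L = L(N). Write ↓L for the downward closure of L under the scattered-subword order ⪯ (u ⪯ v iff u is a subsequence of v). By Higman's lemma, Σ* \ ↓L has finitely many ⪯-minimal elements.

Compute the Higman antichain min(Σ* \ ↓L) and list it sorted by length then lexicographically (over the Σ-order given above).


|Q|=6, |F|=0, |δ|=18 (7 ε).
min D↑ (1 st, q0=0, F={0}): 0:b→0,g→0,k→0,i→0,w→0 [Hopcroft].
ε ∈ L(D↑) ⇒ ↓L = ∅.

Antichain: [ε].


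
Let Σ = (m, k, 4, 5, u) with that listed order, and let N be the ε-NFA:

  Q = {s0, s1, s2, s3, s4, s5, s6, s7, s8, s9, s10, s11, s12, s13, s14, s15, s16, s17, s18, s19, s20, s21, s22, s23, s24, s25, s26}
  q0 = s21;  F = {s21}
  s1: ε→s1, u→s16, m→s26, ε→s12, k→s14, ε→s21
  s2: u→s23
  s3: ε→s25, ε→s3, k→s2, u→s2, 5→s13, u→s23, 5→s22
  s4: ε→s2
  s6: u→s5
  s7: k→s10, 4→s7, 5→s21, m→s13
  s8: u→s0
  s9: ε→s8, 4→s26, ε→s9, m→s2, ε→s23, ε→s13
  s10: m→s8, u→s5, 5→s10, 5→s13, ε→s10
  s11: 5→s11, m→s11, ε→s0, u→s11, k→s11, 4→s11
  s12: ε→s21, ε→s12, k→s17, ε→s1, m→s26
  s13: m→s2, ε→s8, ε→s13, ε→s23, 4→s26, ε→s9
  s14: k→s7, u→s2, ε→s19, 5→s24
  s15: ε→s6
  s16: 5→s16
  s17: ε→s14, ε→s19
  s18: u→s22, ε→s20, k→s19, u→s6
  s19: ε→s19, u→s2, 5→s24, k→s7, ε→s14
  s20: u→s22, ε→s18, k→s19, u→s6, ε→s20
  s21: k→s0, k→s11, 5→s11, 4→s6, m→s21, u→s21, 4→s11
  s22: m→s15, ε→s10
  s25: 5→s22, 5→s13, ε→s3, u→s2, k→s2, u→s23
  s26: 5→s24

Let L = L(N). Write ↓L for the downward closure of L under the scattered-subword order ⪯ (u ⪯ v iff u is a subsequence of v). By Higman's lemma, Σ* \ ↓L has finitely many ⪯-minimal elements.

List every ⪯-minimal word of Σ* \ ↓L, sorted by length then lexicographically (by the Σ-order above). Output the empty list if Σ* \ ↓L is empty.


|Q|=27, |F|=1, |δ|=87 (30 ε).
min D↑ (2 st, q0=0, F={1}): 0:m→0,k→1,4→1,5→1,u→0 1:m→1,k→1,4→1,5→1,u→1 [Hopcroft].
'k': |S_i|=[5, 2] end={s0,s11} rej; 1/1 del acc.
'4': run [5, 4] end={s0,s11,s5,s6} ∉↓L; 1/1 deletions ∈↓L.
'5': run [5, 2] end={s0,s11} — reject; 1/1 deletions ∈↓L.
3 obstructions.

min(Σ*\↓L) = [k, 4, 5].


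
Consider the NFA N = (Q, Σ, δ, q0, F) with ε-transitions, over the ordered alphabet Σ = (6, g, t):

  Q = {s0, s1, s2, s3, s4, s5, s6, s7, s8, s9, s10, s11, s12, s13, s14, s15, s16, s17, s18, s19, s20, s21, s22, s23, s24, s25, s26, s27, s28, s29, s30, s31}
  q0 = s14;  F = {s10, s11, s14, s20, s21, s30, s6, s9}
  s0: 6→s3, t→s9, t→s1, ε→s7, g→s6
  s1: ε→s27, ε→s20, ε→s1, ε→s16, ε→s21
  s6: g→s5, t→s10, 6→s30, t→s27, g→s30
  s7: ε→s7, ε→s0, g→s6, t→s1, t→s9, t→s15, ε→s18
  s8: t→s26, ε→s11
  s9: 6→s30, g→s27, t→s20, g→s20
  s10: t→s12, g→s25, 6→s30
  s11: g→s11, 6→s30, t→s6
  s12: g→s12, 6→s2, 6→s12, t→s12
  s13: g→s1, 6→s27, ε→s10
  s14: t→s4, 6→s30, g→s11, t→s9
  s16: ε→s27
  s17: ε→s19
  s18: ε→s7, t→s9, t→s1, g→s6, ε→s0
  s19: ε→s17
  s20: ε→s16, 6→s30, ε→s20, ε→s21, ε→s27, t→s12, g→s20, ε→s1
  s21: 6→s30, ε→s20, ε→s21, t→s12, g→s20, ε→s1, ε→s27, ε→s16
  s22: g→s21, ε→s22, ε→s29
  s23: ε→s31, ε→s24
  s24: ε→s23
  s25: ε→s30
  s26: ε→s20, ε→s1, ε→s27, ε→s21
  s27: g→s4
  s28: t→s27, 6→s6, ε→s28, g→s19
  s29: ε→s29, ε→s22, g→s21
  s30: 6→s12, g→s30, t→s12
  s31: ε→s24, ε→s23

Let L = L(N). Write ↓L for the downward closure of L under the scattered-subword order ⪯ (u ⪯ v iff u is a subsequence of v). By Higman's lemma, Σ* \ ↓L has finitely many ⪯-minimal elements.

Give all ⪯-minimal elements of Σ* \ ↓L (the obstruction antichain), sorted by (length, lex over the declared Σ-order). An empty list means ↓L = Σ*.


|Q|=32, |F|=8, |δ|=93 (41 ε).
min D↑ (8 st, q0=0, F={4}): 0:6→1,g→2,t→3 1:6→4,g→1,t→4 2:6→1,g→2,t→5 3:6→1,g→6,t→6 4:6→4,g→4,t→4 5:6→1,g→1,t→7 6:6→1,g→6,t→4 7:6→1,g→1,t→4 (ε-aug+det+¬).
'66': |S_i|=[16, 3, 2] end={s12,s2} ∉↓L; 2/2 del acc.
'6t': |S_i|=[16, 3, 2] end={s12,s2} rej; 2/2 deletions ∈↓L.
'tgt': N↓-sim [16, 14, 11, 2] end={s12,s2} rej; 3/3 deletions ∈↓L.
'ttt': N↓-sim [16, 14, 11, 2] end={s12,s2} — reject; 3/3 single-dels accept.
'gtg6': |S_i|=[16, 14, 9, 6, 2] end={s12,s2} ∉↓L; 4/4 del acc.
5 words, ⪯-incomp.

Antichain: [66, 6t, tgt, ttt, gtg6].


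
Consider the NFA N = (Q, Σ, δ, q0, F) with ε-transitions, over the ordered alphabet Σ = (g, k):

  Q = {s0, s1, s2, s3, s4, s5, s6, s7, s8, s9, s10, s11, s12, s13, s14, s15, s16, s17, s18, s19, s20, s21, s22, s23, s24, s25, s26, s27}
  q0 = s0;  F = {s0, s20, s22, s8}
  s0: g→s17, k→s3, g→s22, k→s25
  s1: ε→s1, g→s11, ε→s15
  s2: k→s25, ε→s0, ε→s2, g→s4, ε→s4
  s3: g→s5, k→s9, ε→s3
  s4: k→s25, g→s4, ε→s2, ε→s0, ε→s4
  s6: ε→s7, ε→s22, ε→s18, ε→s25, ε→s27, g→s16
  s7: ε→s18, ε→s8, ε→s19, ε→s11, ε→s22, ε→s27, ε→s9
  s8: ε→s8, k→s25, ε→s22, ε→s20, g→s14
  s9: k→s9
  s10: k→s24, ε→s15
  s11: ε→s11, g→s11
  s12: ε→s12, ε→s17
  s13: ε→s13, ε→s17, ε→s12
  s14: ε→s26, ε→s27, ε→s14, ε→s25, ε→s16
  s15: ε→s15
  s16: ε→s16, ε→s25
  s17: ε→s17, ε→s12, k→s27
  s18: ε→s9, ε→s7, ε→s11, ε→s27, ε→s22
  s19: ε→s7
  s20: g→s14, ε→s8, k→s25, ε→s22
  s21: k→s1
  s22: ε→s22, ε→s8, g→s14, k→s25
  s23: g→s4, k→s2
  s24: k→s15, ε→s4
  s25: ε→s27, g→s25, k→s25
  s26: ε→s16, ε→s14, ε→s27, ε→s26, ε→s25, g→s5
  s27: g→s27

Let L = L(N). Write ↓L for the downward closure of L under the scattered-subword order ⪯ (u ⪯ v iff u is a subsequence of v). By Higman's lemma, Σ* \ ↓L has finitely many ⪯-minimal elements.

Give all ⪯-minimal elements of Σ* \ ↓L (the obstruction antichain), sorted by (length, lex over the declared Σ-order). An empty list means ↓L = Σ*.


A = [k, gg].

|Q|=28, |F|=4, |δ|=88 (58 ε).
min D↑ (3 st, q0=0, F={2}): 0:g→1,k→2 1:g→2,k→2 2:g→2,k→2 (ε-aug+det+¬).
'k': |S_i|=[14, 5] end={s25,s27,s3,s5,s9} — reject; 1/1 deletions ∈↓L.
'gg': N↓-sim [14, 11, 6] end={s14,s16,s25,s26,s27,s5} ∉↓L; 2/2 deletions ∈↓L.
2 minimals (antichain).


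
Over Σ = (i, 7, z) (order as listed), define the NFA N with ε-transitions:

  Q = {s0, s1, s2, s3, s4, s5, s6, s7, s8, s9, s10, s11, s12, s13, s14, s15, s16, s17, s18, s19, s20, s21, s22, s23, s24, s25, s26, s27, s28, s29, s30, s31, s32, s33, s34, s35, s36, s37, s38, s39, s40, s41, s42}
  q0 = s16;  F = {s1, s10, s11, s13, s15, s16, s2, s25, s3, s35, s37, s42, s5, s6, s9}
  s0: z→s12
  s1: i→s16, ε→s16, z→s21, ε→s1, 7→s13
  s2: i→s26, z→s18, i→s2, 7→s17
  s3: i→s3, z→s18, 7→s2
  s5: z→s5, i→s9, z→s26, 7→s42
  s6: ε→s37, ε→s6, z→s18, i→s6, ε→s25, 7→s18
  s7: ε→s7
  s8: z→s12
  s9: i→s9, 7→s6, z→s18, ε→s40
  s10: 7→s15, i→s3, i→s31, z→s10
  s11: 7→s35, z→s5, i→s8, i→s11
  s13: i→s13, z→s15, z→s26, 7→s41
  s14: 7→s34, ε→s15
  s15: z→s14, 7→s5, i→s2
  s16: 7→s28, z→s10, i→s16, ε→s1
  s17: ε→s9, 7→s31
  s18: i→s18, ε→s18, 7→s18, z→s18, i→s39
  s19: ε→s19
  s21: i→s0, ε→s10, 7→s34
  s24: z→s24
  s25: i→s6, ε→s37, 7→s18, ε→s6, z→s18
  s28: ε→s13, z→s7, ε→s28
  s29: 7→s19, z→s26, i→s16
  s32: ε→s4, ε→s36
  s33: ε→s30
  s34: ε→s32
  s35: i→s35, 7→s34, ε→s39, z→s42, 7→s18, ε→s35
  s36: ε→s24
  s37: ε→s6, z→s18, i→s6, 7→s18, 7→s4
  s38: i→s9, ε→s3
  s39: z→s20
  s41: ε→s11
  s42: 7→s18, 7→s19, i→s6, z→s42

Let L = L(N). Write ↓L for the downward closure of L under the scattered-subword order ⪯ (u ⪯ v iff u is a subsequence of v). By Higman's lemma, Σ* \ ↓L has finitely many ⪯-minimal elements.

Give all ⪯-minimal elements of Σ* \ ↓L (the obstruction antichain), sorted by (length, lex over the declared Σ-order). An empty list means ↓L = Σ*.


Antichain: [ziz, 7777].

|Q|=43, |F|=15, |δ|=97 (27 ε).
min D↑ (13 st, q0=0, F={9}): 0:i→0,7→1,z→2 1:i→1,7→3,z→4 2:i→5,7→4,z→2 3:i→3,7→6,z→7 4:i→8,7→7,z→4 5:i→5,7→8,z→9 6:i→6,7→9,z→10 7:i→11,7→10,z→7 8:i→8,7→11,z→9 9:i→9,7→9,z→9 10:i→12,7→9,z→10 11:i→11,7→12,z→9 12:i→12,7→9,z→9.
'ziz': run [36, 28, 16, 4] end={s12,s18,s20,s39} rej; 3/3 single-dels accept.
'7777': |S_i|=[36, 30, 24, 15, 9] end={s18,s19,s20,s24,s32,s34,s36,s39,s4} — reject; 4/4 single-dels accept.
2 obstructions.


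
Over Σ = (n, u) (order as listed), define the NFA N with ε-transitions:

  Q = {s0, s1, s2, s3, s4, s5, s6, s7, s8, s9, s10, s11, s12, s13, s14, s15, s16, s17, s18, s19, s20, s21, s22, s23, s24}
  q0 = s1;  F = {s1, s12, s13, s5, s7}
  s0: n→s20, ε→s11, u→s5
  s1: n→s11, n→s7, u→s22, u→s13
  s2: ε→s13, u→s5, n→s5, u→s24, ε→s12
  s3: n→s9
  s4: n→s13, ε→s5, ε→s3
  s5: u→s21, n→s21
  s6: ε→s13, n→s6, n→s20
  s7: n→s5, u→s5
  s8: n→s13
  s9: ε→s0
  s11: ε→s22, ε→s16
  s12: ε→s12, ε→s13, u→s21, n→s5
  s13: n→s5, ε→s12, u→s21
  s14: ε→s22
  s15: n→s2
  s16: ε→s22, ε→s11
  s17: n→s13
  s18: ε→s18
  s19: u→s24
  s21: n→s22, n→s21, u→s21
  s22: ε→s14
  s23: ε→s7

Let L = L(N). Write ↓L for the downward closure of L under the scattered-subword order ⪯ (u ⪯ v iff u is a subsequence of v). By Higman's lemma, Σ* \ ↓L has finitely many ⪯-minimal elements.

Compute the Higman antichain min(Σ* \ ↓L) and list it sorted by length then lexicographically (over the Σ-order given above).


min(Σ*\↓L) = [uu, nnn, nnu, nun, unn].

|Q|=25, |F|=5, |δ|=46 (18 ε).
min D↑ (5 st, q0=0, F={4}): 0:n→1,u→2 1:n→3,u→3 2:n→3,u→4 3:n→4,u→4 4:n→4,u→4.
'uu': |S_i|=[10, 6, 3] end={s14,s21,s22} — reject; 2/2 deletions ∈↓L.
'nnn': run [10, 7, 4, 3] end={s14,s21,s22} rej; 3/3 single-dels accept.
'nnu': run [10, 7, 4, 3] end={s14,s21,s22} ∉↓L; 3/3 del acc.
'nun': run [10, 7, 4, 3] end={s14,s21,s22} ∉↓L; 3/3 deletions ∈↓L.
'unn': run [10, 6, 4, 3] end={s14,s21,s22} ∉↓L; 3/3 single-dels accept.
5 obstructions.


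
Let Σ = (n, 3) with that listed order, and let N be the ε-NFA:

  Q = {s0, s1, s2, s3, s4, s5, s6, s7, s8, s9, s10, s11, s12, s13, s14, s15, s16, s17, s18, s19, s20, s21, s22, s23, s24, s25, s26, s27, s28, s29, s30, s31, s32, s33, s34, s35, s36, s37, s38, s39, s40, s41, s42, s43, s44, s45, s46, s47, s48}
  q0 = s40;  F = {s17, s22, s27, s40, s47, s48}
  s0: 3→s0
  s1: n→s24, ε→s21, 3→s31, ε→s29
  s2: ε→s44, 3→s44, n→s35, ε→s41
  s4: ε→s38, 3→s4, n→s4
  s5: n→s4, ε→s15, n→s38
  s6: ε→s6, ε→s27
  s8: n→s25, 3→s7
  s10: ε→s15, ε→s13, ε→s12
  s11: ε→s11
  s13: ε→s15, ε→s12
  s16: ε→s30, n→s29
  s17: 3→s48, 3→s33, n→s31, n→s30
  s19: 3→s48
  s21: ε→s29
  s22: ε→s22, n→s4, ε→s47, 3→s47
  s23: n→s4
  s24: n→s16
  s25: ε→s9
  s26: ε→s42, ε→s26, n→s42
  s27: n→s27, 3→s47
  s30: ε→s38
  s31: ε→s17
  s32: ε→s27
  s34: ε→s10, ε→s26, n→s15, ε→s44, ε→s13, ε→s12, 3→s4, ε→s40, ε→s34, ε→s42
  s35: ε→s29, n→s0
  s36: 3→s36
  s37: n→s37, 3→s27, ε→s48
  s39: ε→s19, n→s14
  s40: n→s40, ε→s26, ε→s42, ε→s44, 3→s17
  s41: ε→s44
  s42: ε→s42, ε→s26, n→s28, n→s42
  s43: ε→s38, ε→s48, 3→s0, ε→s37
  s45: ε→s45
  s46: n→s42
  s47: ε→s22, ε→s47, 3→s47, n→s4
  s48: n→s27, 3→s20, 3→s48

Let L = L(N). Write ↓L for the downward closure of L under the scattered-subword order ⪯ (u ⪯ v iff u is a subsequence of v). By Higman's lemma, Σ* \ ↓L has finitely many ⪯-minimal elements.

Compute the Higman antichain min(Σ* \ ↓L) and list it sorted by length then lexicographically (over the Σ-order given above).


|Q|=49, |F|=6, |δ|=89 (47 ε).
min D↑ (6 st, q0=0, F={5}): 0:n→0,3→1 1:n→1,3→2 2:n→3,3→2 3:n→3,3→4 4:n→5,3→4 5:n→5,3→5 [Hopcroft].
'33n3n': N↓-sim [16, 11, 8, 5, 4, 2] end={s38,s4} — reject; 5/5 del acc.
1 words, ⪯-incomp.

min(Σ*\↓L) = [33n3n].


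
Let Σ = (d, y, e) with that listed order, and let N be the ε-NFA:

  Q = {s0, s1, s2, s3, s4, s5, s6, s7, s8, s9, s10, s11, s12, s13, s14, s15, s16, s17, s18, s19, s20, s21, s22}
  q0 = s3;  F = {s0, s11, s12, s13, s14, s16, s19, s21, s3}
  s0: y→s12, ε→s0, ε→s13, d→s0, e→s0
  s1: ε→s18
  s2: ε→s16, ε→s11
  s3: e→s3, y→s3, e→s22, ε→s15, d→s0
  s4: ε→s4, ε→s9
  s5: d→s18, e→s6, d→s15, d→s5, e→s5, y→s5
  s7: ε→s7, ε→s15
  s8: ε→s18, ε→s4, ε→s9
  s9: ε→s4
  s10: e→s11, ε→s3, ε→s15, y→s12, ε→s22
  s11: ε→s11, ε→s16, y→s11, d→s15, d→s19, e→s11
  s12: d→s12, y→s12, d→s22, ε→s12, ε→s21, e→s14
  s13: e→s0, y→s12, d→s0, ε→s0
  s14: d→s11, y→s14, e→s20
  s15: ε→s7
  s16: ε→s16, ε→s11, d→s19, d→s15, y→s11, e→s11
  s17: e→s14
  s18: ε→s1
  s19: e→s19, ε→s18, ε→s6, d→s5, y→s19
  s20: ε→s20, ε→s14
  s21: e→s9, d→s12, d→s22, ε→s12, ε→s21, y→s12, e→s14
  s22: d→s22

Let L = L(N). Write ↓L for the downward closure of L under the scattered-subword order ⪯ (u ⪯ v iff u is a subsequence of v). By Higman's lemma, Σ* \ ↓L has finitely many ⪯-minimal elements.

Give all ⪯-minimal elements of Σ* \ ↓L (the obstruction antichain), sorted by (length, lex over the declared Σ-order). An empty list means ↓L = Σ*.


min(Σ*\↓L) = [dyeddd].

|Q|=23, |F|=9, |δ|=75 (32 ε).
min D↑ (7 st, q0=0, F={6}): 0:d→1,y→0,e→0 1:d→1,y→2,e→1 2:d→2,y→2,e→3 3:d→4,y→3,e→3 4:d→5,y→4,e→4 5:d→6,y→5,e→5 6:d→6,y→6,e→6 (ε-aug+det+¬).
'dyeddd': run [19, 18, 16, 13, 9, 7, 6] end={s1,s15,s18,s5,s6,s7} ∉↓L; 6/6 deletions ∈↓L.
1 minimals (antichain).


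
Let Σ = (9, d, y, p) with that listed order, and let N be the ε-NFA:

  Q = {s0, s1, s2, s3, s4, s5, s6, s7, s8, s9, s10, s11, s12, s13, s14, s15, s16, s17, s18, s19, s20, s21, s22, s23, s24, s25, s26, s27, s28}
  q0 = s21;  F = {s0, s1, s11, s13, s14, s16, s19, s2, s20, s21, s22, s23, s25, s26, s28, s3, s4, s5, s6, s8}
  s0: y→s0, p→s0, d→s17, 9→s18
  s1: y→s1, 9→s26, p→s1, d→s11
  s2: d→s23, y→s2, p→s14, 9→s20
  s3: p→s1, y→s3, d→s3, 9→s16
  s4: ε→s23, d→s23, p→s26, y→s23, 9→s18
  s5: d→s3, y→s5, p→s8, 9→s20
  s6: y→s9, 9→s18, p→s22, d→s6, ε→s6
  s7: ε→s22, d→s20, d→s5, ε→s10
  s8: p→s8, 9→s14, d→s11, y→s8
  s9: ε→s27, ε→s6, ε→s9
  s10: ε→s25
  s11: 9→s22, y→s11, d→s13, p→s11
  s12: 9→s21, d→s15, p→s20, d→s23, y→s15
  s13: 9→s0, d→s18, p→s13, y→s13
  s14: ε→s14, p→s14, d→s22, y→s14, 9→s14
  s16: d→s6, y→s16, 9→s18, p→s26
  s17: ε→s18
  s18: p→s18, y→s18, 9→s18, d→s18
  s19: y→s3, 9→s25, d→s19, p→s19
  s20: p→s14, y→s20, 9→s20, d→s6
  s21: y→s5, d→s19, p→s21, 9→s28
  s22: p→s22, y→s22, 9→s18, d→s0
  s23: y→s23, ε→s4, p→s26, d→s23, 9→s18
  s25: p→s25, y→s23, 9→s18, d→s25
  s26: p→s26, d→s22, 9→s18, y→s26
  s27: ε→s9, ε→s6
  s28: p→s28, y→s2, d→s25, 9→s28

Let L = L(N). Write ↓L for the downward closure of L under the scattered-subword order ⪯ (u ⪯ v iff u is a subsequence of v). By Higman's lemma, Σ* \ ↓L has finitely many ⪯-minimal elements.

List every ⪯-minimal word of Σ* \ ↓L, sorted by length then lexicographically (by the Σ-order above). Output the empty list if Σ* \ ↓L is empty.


min(Σ*\↓L) = [9d9, d99, ypddd, y9dpdd].

|Q|=29, |F|=20, |δ|=104 (13 ε).
min D↑ (20 st, q0=0, F={9}): 0:9→1,d→2,y→3,p→0 1:9→1,d→4,y→5,p→1 2:9→4,d→2,y→6,p→2 3:9→7,d→6,y→3,p→8 4:9→9,d→4,y→10,p→4 5:9→7,d→10,y→5,p→11 6:9→12,d→6,y→6,p→13 7:9→7,d→14,y→7,p→11 8:9→11,d→15,y→8,p→8 9:9→9,d→9,y→9,p→9 10:9→9,d→10,y→10,p→16 11:9→11,d→17,y→11,p→11 12:9→9,d→14,y→12,p→16 13:9→16,d→15,y→13,p→13 14:9→9,d→14,y→14,p→17 15:9→17,d→18,y→15,p→15 16:9→9,d→17,y→16,p→16 17:9→9,d→19,y→17,p→17 18:9→19,d→9,y→18,p→18 19:9→9,d→9,y→19,p→19 [Hopcroft].
'9d9': N↓-sim [24, 16, 11, 1] end={s18} rej; 3/3 del acc.
'd99': |S_i|=[24, 17, 12, 1] end={s18} rej; 3/3 single-dels accept.
'ypddd': N↓-sim [24, 20, 10, 6, 4, 2] end={s17,s18} — reject; 5/5 del acc.
'y9dpdd': |S_i|=[24, 20, 11, 7, 4, 3, 2] end={s17,s18} rej; 6/6 del acc.
4 obstructions.


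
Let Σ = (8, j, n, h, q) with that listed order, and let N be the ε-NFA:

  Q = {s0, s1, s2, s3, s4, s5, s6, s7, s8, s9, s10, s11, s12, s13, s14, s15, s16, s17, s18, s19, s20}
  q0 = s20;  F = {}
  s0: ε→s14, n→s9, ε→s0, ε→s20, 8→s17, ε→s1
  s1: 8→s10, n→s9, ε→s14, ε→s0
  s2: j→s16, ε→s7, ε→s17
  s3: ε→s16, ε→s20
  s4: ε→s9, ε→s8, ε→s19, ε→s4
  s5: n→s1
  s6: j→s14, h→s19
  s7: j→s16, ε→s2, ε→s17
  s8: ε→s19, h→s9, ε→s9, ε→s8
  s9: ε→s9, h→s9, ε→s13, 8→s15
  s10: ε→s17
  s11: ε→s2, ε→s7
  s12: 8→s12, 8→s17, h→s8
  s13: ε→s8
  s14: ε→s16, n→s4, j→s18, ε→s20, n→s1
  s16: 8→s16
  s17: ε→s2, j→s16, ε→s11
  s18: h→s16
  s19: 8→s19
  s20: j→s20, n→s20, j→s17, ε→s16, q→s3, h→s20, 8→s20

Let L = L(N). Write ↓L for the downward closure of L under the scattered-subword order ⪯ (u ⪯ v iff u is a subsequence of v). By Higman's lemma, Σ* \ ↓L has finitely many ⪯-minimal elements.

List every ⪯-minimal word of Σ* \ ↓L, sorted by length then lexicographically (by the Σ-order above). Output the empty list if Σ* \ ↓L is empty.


|Q|=21, |F|=0, |δ|=58 (30 ε).
min D↑ (1 st, q0=0, F={0}): 0:8→0,j→0,n→0,h→0,q→0 (ε-aug+det+¬).
ε ∈ L(D↑) ⇒ ↓L = ∅.

Antichain: [ε].


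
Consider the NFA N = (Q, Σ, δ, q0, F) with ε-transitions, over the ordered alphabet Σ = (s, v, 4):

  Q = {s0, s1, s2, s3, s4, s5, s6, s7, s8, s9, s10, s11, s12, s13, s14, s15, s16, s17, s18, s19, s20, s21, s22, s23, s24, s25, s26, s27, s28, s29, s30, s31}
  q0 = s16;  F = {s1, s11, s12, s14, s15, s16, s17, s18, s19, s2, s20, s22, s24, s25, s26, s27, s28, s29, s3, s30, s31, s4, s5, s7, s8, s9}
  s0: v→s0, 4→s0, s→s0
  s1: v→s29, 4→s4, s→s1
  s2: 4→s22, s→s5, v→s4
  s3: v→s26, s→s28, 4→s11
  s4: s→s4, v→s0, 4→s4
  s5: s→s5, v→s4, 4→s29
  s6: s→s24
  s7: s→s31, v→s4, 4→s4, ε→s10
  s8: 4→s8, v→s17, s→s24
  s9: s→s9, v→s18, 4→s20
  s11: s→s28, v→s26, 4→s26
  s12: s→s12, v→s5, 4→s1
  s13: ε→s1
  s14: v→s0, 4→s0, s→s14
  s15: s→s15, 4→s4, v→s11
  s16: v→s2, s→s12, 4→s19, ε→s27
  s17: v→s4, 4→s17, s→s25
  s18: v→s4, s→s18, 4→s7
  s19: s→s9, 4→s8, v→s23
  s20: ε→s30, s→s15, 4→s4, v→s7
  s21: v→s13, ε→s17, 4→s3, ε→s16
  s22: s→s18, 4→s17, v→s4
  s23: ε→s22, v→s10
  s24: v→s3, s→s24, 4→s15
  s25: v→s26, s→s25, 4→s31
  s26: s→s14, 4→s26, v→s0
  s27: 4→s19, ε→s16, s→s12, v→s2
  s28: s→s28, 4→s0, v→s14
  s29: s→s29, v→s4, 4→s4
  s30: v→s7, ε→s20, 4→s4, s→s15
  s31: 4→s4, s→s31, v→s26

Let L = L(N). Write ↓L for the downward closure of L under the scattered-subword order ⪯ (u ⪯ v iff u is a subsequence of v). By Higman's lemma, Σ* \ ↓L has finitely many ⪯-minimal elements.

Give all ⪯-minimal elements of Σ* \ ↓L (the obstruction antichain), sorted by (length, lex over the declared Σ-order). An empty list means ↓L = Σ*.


|Q|=32, |F|=26, |δ|=94 (9 ε).
min D↑ (25 st, q0=0, F={11}): 0:s→1,v→2,4→3 1:s→1,v→4,4→5 2:s→4,v→6,4→7 3:s→8,v→7,4→9 4:s→4,v→6,4→10 5:s→5,v→10,4→6 6:s→6,v→11,4→6 7:s→12,v→6,4→13 8:s→8,v→12,4→14 9:s→15,v→13,4→9 10:s→10,v→6,4→6 11:s→11,v→11,4→11 12:s→12,v→6,4→16 13:s→17,v→6,4→13 14:s→18,v→16,4→6 15:s→15,v→19,4→18 16:s→20,v→6,4→6 17:s→17,v→21,4→20 18:s→18,v→22,4→6 19:s→23,v→21,4→22 20:s→20,v→21,4→6 21:s→24,v→11,4→21 22:s→23,v→21,4→21 23:s→23,v→24,4→11 24:s→24,v→11,4→11 [Hopcroft].
'vvv': N↓-sim [29, 18, 5, 1] end={s0} ∉↓L; 3/3 deletions ∈↓L.
's44v': N↓-sim [29, 21, 14, 4, 1] end={s0} rej; 4/4 del acc.
'44svs4': N↓-sim [29, 24, 17, 11, 6, 3, 1] end={s0} — reject; 6/6 del acc.
3 words, ⪯-incomp.

Antichain: [vvv, s44v, 44svs4].


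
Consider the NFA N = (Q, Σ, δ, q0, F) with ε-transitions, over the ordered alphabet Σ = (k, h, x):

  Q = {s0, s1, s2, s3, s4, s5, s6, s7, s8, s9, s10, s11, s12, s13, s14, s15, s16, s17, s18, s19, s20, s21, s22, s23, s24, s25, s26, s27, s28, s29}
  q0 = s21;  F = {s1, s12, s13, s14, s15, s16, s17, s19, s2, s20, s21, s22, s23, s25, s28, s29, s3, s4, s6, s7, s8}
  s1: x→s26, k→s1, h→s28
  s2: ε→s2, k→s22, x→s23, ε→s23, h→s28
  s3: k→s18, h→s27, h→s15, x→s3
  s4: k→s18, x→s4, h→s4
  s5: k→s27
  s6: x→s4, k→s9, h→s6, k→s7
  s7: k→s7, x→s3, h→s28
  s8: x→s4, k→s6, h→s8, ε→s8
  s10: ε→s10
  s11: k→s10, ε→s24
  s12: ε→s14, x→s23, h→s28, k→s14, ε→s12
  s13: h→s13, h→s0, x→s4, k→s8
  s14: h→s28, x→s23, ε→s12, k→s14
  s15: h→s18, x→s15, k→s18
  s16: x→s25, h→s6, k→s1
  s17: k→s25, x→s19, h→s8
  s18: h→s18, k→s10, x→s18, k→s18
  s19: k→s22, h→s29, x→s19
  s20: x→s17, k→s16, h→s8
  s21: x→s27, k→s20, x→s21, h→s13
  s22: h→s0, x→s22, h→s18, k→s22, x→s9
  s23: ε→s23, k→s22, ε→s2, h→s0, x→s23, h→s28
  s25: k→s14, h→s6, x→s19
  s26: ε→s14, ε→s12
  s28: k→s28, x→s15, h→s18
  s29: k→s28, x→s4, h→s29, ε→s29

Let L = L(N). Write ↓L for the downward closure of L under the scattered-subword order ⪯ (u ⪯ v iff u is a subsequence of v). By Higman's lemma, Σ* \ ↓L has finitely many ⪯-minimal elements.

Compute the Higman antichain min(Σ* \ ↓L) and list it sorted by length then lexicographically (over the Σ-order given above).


|Q|=30, |F|=21, |δ|=89 (13 ε).
min D↑ (20 st, q0=0, F={11}): 0:k→1,h→2,x→0 1:k→3,h→4,x→5 2:k→4,h→2,x→6 3:k→7,h→8,x→9 4:k→8,h→4,x→6 5:k→9,h→4,x→10 6:k→11,h→6,x→6 7:k→7,h→12,x→13 8:k→14,h→8,x→6 9:k→13,h→8,x→10 10:k→15,h→16,x→10 11:k→11,h→11,x→11 12:k→12,h→11,x→17 13:k→13,h→12,x→18 14:k→14,h→12,x→19 15:k→15,h→11,x→15 16:k→12,h→16,x→6 17:k→11,h→11,x→17 18:k→15,h→12,x→18 19:k→11,h→17,x→19 (ε-aug+det+¬).
'hxk': |S_i|=[27, 14, 6, 2] end={s10,s18} — reject; 3/3 single-dels accept.
'kkkhh': run [27, 25, 22, 16, 6, 2] end={s10,s18} rej; 5/5 del acc.
'kxxkh': N↓-sim [27, 25, 22, 14, 7, 3] end={s0,s10,s18} rej; 5/5 deletions ∈↓L.
3 obstructions.

A = [hxk, kkkhh, kxxkh].


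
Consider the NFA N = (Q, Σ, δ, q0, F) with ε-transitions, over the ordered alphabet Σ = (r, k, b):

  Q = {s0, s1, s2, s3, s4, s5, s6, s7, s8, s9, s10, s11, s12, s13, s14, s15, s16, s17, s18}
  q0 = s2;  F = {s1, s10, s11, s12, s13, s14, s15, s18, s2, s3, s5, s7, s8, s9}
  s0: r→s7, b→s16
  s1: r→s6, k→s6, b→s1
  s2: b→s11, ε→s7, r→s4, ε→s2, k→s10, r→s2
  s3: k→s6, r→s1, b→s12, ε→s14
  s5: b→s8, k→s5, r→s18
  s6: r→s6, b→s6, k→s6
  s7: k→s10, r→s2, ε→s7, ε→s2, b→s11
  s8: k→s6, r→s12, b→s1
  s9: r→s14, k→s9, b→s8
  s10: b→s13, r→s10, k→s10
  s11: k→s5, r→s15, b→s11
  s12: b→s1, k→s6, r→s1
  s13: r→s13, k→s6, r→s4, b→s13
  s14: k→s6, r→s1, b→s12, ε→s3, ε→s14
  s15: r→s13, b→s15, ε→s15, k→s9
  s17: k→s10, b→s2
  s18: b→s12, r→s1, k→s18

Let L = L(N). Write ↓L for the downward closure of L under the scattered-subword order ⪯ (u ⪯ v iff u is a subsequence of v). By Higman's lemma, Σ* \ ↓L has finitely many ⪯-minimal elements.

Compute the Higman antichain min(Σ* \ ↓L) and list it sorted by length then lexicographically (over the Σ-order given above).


Antichain: [kbk, brrk, bkrrr, bkbbr].

|Q|=19, |F|=14, |δ|=59 (8 ε).
min D↑ (13 st, q0=0, F={6}): 0:r→0,k→1,b→2 1:r→1,k→1,b→3 2:r→4,k→5,b→2 3:r→3,k→6,b→3 4:r→3,k→7,b→4 5:r→8,k→5,b→9 6:r→6,k→6,b→6 7:r→10,k→7,b→9 8:r→11,k→8,b→12 9:r→12,k→6,b→11 10:r→11,k→6,b→12 11:r→6,k→6,b→11 12:r→11,k→6,b→11 [Hopcroft].
'kbk': N↓-sim [16, 12, 6, 1] end={s6} rej; 3/3 del acc.
'brrk': run [16, 13, 11, 7, 1] end={s6} — reject; 4/4 del acc.
'bkrrr': run [16, 13, 9, 6, 2, 1] end={s6} rej; 5/5 del acc.
'bkbbr': run [16, 13, 9, 4, 2, 1] end={s6} ∉↓L; 5/5 single-dels accept.
4 obstructions.


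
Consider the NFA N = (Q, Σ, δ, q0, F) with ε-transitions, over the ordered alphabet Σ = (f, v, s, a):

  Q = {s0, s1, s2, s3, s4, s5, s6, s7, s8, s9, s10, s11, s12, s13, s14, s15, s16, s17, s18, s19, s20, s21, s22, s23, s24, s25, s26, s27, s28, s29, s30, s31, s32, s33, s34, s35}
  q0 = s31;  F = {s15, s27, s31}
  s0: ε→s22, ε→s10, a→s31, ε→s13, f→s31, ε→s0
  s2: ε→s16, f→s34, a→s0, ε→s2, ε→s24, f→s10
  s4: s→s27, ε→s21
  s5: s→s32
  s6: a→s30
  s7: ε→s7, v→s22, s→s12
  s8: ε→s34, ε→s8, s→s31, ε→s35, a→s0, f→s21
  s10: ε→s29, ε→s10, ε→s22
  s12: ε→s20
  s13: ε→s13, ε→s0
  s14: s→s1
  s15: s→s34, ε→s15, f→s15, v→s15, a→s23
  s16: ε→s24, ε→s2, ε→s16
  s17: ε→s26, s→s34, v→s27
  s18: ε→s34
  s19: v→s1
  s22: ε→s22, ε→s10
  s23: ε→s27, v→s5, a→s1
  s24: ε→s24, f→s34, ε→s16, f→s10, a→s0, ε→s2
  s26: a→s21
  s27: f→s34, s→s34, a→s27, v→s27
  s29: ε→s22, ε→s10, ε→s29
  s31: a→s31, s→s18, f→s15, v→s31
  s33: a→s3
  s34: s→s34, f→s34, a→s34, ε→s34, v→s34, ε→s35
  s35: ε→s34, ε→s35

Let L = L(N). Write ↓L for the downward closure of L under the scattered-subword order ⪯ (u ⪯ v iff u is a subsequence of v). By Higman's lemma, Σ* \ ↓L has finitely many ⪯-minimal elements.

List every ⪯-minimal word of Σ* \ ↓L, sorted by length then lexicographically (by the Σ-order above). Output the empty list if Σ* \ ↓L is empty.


A = [s, faf].

|Q|=36, |F|=3, |δ|=77 (37 ε).
min D↑ (4 st, q0=0, F={2}): 0:f→1,v→0,s→2,a→0 1:f→1,v→1,s→2,a→3 2:f→2,v→2,s→2,a→2 3:f→2,v→3,s→2,a→3.
's': N↓-sim [10, 4] end={s18,s32,s34,s35} ∉↓L; 1/1 deletions ∈↓L.
'faf': run [10, 8, 7, 2] end={s34,s35} ∉↓L; 3/3 single-dels accept.
2 words, ⪯-incomp.


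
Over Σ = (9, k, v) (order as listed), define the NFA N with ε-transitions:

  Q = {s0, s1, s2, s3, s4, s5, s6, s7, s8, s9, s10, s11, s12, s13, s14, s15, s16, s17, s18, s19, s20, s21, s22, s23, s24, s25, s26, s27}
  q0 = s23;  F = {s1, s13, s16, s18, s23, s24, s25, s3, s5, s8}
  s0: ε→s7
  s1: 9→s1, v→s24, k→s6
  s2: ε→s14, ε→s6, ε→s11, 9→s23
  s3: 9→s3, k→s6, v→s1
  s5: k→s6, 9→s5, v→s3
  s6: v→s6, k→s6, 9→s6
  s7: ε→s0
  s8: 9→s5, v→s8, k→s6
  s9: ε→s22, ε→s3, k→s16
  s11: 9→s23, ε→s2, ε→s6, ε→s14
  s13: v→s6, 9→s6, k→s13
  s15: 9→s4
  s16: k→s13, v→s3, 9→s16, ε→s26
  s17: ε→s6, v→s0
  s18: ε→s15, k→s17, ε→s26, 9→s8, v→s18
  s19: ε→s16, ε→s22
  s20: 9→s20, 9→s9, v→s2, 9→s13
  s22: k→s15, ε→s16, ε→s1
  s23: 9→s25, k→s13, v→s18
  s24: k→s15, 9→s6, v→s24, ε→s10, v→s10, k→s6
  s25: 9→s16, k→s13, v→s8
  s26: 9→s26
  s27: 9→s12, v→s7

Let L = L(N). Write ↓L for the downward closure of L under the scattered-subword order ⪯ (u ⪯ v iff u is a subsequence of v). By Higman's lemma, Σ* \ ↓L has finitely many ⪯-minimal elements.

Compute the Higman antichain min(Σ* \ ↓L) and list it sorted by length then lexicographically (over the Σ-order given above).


|Q|=28, |F|=10, |δ|=67 (19 ε).
min D↑ (11 st, q0=0, F={6}): 0:9→1,k→2,v→3 1:9→4,k→2,v→5 2:9→6,k→2,v→6 3:9→5,k→6,v→3 4:9→4,k→2,v→7 5:9→8,k→6,v→5 6:9→6,k→6,v→6 7:9→7,k→6,v→9 8:9→8,k→6,v→7 9:9→9,k→6,v→10 10:9→6,k→6,v→10 (ε-aug+det+¬).
'k9': |S_i|=[18, 7, 2] end={s4,s6} ∉↓L; 2/2 del acc.
'kv': |S_i|=[18, 7, 3] end={s0,s6,s7} rej; 2/2 deletions ∈↓L.
'vk': |S_i|=[18, 14, 6] end={s0,s15,s17,s4,s6,s7} — reject; 2/2 deletions ∈↓L.
'99vvv9': |S_i|=[18, 13, 11, 7, 6, 5, 2] end={s4,s6} ∉↓L; 6/6 deletions ∈↓L.
4 minimals (antichain).

A = [k9, kv, vk, 99vvv9].


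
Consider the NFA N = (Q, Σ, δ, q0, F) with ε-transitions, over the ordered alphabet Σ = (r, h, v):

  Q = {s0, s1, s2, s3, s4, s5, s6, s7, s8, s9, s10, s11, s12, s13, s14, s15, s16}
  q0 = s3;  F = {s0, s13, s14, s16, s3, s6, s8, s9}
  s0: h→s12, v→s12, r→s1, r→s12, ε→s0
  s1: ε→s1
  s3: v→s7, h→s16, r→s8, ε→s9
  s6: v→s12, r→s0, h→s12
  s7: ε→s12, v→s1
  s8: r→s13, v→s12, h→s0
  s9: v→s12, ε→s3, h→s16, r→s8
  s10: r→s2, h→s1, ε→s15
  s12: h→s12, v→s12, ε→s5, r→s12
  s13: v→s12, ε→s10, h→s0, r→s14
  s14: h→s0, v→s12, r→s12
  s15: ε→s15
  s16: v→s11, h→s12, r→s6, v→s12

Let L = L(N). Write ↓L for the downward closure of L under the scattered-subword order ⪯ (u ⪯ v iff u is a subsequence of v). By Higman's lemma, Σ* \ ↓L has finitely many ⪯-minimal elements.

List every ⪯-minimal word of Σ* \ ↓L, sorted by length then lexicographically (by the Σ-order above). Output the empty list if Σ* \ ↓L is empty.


|Q|=17, |F|=8, |δ|=41 (9 ε).
min D↑ (8 st, q0=0, F={3}): 0:r→1,h→2,v→3 1:r→4,h→5,v→3 2:r→6,h→3,v→3 3:r→3,h→3,v→3 4:r→7,h→5,v→3 5:r→3,h→3,v→3 6:r→5,h→3,v→3 7:r→3,h→5,v→3 (ε-aug+det+¬).
'v': run [16, 5] end={s1,s11,s12,s5,s7} ∉↓L; 1/1 del acc.
'hh': run [16, 7, 2] end={s12,s5} ∉↓L; 2/2 deletions ∈↓L.
'rhr': N↓-sim [16, 11, 4, 3] end={s1,s12,s5} ∉↓L; 3/3 deletions ∈↓L.
'rrrr': N↓-sim [16, 11, 9, 6, 3] end={s1,s12,s5} ∉↓L; 4/4 del acc.
'hrrr': N↓-sim [16, 7, 5, 4, 3] end={s1,s12,s5} ∉↓L; 4/4 del acc.
5 minimals (antichain).

min(Σ*\↓L) = [v, hh, rhr, rrrr, hrrr].


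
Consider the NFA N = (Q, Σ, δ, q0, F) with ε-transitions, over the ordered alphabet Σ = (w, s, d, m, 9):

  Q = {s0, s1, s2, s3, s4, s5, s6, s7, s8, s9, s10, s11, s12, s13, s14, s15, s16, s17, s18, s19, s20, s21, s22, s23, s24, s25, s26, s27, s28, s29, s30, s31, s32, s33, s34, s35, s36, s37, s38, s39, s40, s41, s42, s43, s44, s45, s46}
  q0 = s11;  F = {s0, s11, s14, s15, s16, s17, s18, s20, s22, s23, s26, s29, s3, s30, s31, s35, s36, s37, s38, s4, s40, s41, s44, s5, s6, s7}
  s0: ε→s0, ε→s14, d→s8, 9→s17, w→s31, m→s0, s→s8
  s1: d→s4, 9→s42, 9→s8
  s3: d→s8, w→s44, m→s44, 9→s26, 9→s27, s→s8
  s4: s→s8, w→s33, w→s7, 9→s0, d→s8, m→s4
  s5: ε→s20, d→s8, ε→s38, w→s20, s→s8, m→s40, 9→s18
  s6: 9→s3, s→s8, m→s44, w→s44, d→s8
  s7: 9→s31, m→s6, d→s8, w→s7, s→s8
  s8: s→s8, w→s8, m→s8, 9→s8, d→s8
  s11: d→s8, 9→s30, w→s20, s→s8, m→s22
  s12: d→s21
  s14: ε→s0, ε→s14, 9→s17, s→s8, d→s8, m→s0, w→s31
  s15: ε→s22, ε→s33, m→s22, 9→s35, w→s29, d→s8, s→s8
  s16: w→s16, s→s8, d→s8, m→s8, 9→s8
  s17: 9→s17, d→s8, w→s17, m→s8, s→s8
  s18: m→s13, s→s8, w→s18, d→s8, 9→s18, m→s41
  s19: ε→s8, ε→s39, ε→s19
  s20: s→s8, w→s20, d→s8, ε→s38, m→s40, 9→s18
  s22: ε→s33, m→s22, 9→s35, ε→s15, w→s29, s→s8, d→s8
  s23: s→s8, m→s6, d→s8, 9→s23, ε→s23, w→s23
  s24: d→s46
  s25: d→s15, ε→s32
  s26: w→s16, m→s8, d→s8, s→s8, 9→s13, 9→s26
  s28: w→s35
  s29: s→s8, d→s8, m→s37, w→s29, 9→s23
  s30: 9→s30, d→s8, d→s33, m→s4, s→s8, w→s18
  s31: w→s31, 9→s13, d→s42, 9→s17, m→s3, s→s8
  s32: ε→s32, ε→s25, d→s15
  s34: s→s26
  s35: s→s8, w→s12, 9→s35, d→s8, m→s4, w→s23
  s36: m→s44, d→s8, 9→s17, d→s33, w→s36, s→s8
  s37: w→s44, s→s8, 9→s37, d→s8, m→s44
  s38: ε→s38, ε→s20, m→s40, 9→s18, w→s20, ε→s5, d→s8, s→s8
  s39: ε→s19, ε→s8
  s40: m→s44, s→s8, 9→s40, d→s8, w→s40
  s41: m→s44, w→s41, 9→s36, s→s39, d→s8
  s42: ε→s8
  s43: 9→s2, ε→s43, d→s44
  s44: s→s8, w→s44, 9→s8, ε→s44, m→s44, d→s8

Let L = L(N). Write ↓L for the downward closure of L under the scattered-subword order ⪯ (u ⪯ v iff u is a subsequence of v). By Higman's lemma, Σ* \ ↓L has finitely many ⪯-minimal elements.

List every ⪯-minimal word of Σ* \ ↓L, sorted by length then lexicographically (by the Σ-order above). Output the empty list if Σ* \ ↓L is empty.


|Q|=47, |F|=26, |δ|=180 (26 ε).
min D↑ (23 st, q0=0, F={2}): 0:w→1,s→2,d→2,m→3,9→4 1:w→1,s→2,d→2,m→5,9→6 2:w→2,s→2,d→2,m→2,9→2 3:w→7,s→2,d→2,m→3,9→8 4:w→6,s→2,d→2,m→9,9→4 5:w→5,s→2,d→2,m→10,9→5 6:w→6,s→2,d→2,m→11,9→6 7:w→7,s→2,d→2,m→12,9→13 8:w→13,s→2,d→2,m→9,9→8 9:w→14,s→2,d→2,m→9,9→15 10:w→10,s→2,d→2,m→10,9→2 11:w→11,s→2,d→2,m→10,9→16 12:w→10,s→2,d→2,m→10,9→12 13:w→13,s→2,d→2,m→17,9→13 14:w→14,s→2,d→2,m→17,9→18 15:w→18,s→2,d→2,m→15,9→19 16:w→16,s→2,d→2,m→10,9→19 17:w→10,s→2,d→2,m→10,9→20 18:w→18,s→2,d→2,m→20,9→19 19:w→19,s→2,d→2,m→2,9→19 20:w→10,s→2,d→2,m→10,9→21 21:w→22,s→2,d→2,m→2,9→21 22:w→22,s→2,d→2,m→2,9→2.
's': |S_i|=[35, 3] end={s19,s39,s8} — reject; 1/1 deletions ∈↓L.
'd': |S_i|=[35, 4] end={s21,s33,s42,s8} rej; 1/1 deletions ∈↓L.
'wmm9': N↓-sim [35, 27, 16, 2, 1] end={s8} rej; 4/4 del acc.
'mwmw9': |S_i|=[35, 29, 23, 9, 3, 1] end={s8} — reject; 5/5 deletions ∈↓L.
'9m99m': run [35, 28, 20, 14, 6, 1] end={s8} ∉↓L; 5/5 single-dels accept.
5 minimals (antichain).

A = [s, d, wmm9, mwmw9, 9m99m].


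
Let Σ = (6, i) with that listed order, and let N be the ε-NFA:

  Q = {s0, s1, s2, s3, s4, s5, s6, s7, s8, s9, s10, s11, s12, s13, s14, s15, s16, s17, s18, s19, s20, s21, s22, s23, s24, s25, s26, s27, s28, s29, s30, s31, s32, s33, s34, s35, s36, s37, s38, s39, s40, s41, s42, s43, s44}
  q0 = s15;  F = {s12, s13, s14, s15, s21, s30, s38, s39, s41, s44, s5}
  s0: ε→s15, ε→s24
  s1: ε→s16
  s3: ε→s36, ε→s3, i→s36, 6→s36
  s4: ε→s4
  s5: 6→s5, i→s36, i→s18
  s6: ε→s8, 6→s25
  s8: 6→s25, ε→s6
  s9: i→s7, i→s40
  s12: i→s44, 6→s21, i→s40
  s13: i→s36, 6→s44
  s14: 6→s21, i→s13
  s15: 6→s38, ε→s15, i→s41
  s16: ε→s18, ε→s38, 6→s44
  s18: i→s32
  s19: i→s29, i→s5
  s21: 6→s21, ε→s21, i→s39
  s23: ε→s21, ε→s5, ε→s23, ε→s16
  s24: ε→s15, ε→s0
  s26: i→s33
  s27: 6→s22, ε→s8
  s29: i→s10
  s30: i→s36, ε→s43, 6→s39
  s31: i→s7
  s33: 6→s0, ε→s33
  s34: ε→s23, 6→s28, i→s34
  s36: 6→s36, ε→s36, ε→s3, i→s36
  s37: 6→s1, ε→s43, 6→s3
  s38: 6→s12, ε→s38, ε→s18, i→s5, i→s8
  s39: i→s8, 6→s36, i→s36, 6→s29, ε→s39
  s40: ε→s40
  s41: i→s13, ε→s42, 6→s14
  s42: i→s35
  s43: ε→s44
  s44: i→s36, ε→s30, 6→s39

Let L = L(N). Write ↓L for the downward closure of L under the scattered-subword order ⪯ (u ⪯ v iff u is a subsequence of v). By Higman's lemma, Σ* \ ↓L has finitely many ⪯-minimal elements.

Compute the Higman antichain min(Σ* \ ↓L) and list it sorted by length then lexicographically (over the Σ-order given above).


A = [6ii, iii, 666i6, 66i66, i66i6, ii666].

|Q|=45, |F|=11, |δ|=81 (32 ε).
min D↑ (11 st, q0=0, F={9}): 0:6→1,i→2 1:6→3,i→4 2:6→5,i→6 3:6→7,i→8 4:6→4,i→9 5:6→7,i→6 6:6→8,i→9 7:6→7,i→10 8:6→10,i→9 9:6→9,i→9 10:6→9,i→9 (ε-aug+det+¬).
'6ii': |S_i|=[24, 20, 16, 8] end={s10,s18,s25,s3,s32,s36,s6,s8} — reject; 3/3 single-dels accept.
'iii': run [24, 21, 15, 7] end={s10,s25,s3,s32,s36,s6,s8} ∉↓L; 3/3 deletions ∈↓L.
'666i6': run [24, 20, 17, 12, 10, 5] end={s10,s25,s29,s3,s36} rej; 5/5 single-dels accept.
'66i66': N↓-sim [24, 20, 17, 14, 8, 5] end={s10,s25,s29,s3,s36} — reject; 5/5 single-dels accept.
'i66i6': |S_i|=[24, 21, 17, 15, 10, 5] end={s10,s25,s29,s3,s36} rej; 5/5 single-dels accept.
'ii666': N↓-sim [24, 21, 15, 11, 8, 5] end={s10,s25,s29,s3,s36} rej; 5/5 single-dels accept.
6 words, ⪯-incomp.


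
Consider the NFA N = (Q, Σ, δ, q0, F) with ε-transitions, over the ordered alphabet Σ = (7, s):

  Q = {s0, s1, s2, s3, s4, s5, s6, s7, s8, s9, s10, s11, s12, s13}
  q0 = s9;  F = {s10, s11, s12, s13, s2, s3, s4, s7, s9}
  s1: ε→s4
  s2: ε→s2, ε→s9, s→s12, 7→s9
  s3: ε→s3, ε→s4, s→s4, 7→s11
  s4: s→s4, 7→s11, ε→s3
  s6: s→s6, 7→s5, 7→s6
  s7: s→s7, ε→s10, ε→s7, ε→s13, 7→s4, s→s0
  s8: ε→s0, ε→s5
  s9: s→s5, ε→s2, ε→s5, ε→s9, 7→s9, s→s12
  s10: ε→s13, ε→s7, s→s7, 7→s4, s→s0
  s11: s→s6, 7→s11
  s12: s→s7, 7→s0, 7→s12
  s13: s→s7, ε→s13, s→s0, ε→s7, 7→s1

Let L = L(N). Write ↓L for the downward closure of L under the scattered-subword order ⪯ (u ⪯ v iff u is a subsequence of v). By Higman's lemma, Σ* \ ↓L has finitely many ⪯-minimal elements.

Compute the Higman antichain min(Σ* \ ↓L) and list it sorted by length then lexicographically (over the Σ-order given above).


|Q|=14, |F|=9, |δ|=44 (18 ε).
min D↑ (6 st, q0=0, F={5}): 0:7→0,s→1 1:7→1,s→2 2:7→3,s→2 3:7→4,s→3 4:7→4,s→5 5:7→5,s→5 [Hopcroft].
'ss77s': run [13, 11, 10, 6, 3, 2] end={s5,s6} rej; 5/5 single-dels accept.
1 minimals (antichain).

Antichain: [ss77s].
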